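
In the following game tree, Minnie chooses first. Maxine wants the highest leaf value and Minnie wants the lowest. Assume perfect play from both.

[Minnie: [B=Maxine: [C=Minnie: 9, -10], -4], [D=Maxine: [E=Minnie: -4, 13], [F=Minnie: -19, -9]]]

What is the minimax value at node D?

-4

E: min(-4, 13) = -4
F: min(-19, -9) = -19
D: max(-4, -19) = -4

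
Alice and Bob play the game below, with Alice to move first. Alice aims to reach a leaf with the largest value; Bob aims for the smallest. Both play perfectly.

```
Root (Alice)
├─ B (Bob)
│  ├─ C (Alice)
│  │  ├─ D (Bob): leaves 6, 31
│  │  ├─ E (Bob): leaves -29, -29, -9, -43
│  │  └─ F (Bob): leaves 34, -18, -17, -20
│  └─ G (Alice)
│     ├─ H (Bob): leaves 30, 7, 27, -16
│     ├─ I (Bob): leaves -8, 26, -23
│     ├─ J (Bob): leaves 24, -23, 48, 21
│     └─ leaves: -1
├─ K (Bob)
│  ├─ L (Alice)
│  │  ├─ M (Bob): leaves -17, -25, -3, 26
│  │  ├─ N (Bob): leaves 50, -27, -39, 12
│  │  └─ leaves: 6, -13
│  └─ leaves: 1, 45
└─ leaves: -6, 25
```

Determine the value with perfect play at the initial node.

25

D (Bob): min(6, 31) = 6
E (Bob): min(-29, -29, -9, -43) = -43
F (Bob): min(34, -18, -17, -20) = -20
C (Alice): max(6, -43, -20) = 6
H (Bob): min(30, 7, 27, -16) = -16
I (Bob): min(-8, 26, -23) = -23
J (Bob): min(24, -23, 48, 21) = -23
G (Alice): max(-16, -23, -23, -1) = -1
B (Bob): min(6, -1) = -1
M (Bob): min(-17, -25, -3, 26) = -25
N (Bob): min(50, -27, -39, 12) = -39
L (Alice): max(-25, -39, 6, -13) = 6
K (Bob): min(6, 1, 45) = 1
Root (Alice): max(-1, 1, -6, 25) = 25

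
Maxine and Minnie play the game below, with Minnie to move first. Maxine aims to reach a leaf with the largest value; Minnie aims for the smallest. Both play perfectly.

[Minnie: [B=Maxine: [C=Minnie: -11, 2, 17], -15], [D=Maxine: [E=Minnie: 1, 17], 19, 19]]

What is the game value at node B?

C: min(-11, 2, 17) = -11
B: max(-11, -15) = -11

-11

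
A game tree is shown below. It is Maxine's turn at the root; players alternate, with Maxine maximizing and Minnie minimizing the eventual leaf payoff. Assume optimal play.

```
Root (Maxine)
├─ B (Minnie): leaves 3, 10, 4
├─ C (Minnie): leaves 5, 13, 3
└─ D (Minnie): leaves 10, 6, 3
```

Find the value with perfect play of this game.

3

B (Minnie): min(3, 10, 4) = 3
C (Minnie): min(5, 13, 3) = 3
D (Minnie): min(10, 6, 3) = 3
Root (Maxine): max(3, 3, 3) = 3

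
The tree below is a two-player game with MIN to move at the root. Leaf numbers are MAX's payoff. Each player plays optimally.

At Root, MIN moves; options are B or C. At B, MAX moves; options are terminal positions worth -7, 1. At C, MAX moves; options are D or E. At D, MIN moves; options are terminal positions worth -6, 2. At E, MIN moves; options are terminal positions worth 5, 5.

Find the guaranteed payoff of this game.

1

B (MAX): max(-7, 1) = 1
D (MIN): min(-6, 2) = -6
E (MIN): min(5, 5) = 5
C (MAX): max(-6, 5) = 5
Root (MIN): min(1, 5) = 1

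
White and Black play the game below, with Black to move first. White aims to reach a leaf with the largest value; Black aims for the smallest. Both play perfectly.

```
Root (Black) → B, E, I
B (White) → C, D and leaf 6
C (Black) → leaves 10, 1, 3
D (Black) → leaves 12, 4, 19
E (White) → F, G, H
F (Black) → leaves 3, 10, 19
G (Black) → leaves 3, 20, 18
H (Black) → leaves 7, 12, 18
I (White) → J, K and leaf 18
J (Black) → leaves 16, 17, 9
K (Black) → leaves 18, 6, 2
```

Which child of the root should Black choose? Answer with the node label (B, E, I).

C (Black): min(10, 1, 3) = 1
D (Black): min(12, 4, 19) = 4
B (White): max(1, 4, 6) = 6
F (Black): min(3, 10, 19) = 3
G (Black): min(3, 20, 18) = 3
H (Black): min(7, 12, 18) = 7
E (White): max(3, 3, 7) = 7
J (Black): min(16, 17, 9) = 9
K (Black): min(18, 6, 2) = 2
I (White): max(9, 2, 18) = 18
Root (Black): min(6, 7, 18) = 6
Black picks the child with the lowest value: B (value 6).

B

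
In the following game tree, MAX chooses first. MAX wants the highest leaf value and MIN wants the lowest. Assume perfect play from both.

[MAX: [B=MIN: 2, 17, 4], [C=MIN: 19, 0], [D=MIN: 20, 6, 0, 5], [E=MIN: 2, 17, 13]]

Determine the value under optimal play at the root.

B (MIN): min(2, 17, 4) = 2
C (MIN): min(19, 0) = 0
D (MIN): min(20, 6, 0, 5) = 0
E (MIN): min(2, 17, 13) = 2
Root (MAX): max(2, 0, 0, 2) = 2

2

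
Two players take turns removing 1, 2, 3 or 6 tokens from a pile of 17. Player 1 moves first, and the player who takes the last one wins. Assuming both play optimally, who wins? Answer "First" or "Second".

First

Positions where the player to move wins (W) vs loses (L):
i:   0  1  2  3  4  5  6  7  8  9 10 11 12 13 14 15 16 17
     L  W  W  W  L  W  W  W  L  W  W  W  L  W  W  W  L  W
Position 17 is W, so the first player wins.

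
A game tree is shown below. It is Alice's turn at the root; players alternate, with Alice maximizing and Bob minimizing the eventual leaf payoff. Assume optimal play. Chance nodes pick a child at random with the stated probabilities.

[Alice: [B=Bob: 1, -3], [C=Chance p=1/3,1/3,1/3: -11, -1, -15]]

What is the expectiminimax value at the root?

-3

B (Bob): min(1, -3) = -3
C (Chance): 1/3·-11 + 1/3·-1 + 1/3·-15 = -9
Root (Alice): max(-3, -9) = -3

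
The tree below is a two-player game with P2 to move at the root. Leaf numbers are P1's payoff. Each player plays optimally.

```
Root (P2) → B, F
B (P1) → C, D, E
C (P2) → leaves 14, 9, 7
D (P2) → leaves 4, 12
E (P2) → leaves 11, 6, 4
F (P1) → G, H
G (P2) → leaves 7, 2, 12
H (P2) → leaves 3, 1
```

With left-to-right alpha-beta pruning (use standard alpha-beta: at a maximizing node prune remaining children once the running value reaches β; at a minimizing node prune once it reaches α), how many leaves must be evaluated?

C [α=-∞,β=+∞]: v=7
D [α=7,β=+∞]: v=4 after child 1 ≤ α → α-cutoff, skip 1
E [α=7,β=+∞]: v=6 after child 2 ≤ α → α-cutoff, skip 1
B [α=-∞,β=+∞]: v=7
G [α=-∞,β=7]: v=2
H [α=2,β=7]: v=1
F [α=-∞,β=7]: v=2
Root [α=-∞,β=+∞]: v=2
Leaves evaluated: 11 of 13.

11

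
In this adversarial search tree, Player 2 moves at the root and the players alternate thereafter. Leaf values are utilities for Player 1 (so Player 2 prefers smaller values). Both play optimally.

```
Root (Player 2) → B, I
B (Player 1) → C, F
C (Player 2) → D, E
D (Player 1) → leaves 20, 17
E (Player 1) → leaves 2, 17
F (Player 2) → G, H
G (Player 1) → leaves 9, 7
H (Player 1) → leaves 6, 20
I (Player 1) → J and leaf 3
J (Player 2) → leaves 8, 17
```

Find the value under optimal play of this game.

8

D (Player 1): max(20, 17) = 20
E (Player 1): max(2, 17) = 17
C (Player 2): min(20, 17) = 17
G (Player 1): max(9, 7) = 9
H (Player 1): max(6, 20) = 20
F (Player 2): min(9, 20) = 9
B (Player 1): max(17, 9) = 17
J (Player 2): min(8, 17) = 8
I (Player 1): max(8, 3) = 8
Root (Player 2): min(17, 8) = 8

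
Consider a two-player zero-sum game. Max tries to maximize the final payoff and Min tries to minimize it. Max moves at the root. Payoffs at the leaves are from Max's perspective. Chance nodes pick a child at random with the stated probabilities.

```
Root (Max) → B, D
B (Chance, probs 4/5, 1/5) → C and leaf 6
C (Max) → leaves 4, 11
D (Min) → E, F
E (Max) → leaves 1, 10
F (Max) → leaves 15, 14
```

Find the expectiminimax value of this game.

10

C (Max): max(4, 11) = 11
B (Chance): 4/5·11 + 1/5·6 = 10
E (Max): max(1, 10) = 10
F (Max): max(15, 14) = 15
D (Min): min(10, 15) = 10
Root (Max): max(10, 10) = 10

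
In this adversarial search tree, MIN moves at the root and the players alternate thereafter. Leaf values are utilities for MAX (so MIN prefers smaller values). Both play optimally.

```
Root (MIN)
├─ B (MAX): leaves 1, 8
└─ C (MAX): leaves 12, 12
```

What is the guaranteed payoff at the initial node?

B (MAX): max(1, 8) = 8
C (MAX): max(12, 12) = 12
Root (MIN): min(8, 12) = 8

8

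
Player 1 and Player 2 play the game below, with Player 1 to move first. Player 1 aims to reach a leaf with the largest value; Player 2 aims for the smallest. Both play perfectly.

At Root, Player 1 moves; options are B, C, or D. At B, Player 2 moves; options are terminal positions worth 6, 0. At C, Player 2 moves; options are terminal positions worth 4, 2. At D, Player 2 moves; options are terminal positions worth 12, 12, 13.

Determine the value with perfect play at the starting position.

B (Player 2): min(6, 0) = 0
C (Player 2): min(4, 2) = 2
D (Player 2): min(12, 12, 13) = 12
Root (Player 1): max(0, 2, 12) = 12

12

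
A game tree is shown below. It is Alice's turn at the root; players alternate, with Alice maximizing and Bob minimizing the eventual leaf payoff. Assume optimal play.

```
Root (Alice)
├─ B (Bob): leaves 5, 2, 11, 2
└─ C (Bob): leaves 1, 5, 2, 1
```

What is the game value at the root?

B (Bob): min(5, 2, 11, 2) = 2
C (Bob): min(1, 5, 2, 1) = 1
Root (Alice): max(2, 1) = 2

2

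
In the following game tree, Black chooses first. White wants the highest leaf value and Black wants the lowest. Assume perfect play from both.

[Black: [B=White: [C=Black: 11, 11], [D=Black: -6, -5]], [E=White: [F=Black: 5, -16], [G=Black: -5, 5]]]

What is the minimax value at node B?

11

C: min(11, 11) = 11
D: min(-6, -5) = -6
B: max(11, -6) = 11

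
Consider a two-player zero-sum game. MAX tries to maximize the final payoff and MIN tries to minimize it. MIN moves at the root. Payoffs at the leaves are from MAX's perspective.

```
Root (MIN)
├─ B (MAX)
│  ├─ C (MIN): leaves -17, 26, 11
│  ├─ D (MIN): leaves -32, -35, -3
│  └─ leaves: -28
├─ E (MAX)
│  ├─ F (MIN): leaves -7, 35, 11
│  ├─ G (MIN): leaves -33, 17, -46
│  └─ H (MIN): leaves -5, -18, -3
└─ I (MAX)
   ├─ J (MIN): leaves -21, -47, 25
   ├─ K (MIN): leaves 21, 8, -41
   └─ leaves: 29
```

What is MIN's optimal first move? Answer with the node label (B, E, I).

C (MIN): min(-17, 26, 11) = -17
D (MIN): min(-32, -35, -3) = -35
B (MAX): max(-17, -35, -28) = -17
F (MIN): min(-7, 35, 11) = -7
G (MIN): min(-33, 17, -46) = -46
H (MIN): min(-5, -18, -3) = -18
E (MAX): max(-7, -46, -18) = -7
J (MIN): min(-21, -47, 25) = -47
K (MIN): min(21, 8, -41) = -41
I (MAX): max(-47, -41, 29) = 29
Root (MIN): min(-17, -7, 29) = -17
MIN picks the child with the lowest value: B (value -17).

B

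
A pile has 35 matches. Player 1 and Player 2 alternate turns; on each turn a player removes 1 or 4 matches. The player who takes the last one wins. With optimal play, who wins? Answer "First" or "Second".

Second

i:   0  1  2  3  4  5  6  7  8  9 10 11 12 13 14 15 16 17 18 19 20 21 22 23 24 25 26 27 28 29 30 31 32 33 34 35
     L  W  L  W  W  L  W  L  W  W  L  W  L  W  W  L  W  L  W  W  L  W  L  W  W  L  W  L  W  W  L  W  L  W  W  L
Position 35 is L, so the second player wins.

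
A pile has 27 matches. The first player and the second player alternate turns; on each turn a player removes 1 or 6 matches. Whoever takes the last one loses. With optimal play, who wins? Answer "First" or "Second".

First

Compute winning (W) and losing (L) positions by backward induction:
i:   0  1  2  3  4  5  6  7  8  9 10 11 12 13 14 15 16 17 18 19 20 21 22 23 24 25 26 27
     W  L  W  L  W  L  W  W  L  W  L  W  L  W  W  L  W  L  W  L  W  W  L  W  L  W  L  W
Position 27 is W, so the first player wins.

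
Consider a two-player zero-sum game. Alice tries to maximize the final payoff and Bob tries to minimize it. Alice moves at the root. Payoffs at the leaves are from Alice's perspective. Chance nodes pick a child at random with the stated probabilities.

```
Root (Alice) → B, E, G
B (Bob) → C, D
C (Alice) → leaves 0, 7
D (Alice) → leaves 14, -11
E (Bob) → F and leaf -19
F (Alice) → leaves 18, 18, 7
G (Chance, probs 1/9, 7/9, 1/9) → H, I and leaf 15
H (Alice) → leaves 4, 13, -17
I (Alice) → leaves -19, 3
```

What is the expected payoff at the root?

7

C (Alice): max(0, 7) = 7
D (Alice): max(14, -11) = 14
B (Bob): min(7, 14) = 7
F (Alice): max(18, 18, 7) = 18
E (Bob): min(18, -19) = -19
H (Alice): max(4, 13, -17) = 13
I (Alice): max(-19, 3) = 3
G (Chance): 1/9·13 + 7/9·3 + 1/9·15 = 5.44
Root (Alice): max(7, -19, 5.44) = 7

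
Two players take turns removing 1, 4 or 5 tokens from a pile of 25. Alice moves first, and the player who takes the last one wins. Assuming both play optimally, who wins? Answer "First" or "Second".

Compute winning (W) and losing (L) positions by backward induction:
i:   0  1  2  3  4  5  6  7  8  9 10 11 12 13 14 15 16 17 18 19 20 21 22 23 24 25
     L  W  L  W  W  W  W  W  L  W  L  W  W  W  W  W  L  W  L  W  W  W  W  W  L  W
Position 25 is W, so the first player wins.

First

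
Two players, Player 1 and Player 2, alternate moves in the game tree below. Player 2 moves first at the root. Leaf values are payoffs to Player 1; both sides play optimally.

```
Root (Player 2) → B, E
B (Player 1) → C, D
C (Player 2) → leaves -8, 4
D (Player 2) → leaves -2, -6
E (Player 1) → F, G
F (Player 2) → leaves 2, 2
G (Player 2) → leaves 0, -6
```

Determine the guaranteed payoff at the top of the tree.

-6

C (Player 2): min(-8, 4) = -8
D (Player 2): min(-2, -6) = -6
B (Player 1): max(-8, -6) = -6
F (Player 2): min(2, 2) = 2
G (Player 2): min(0, -6) = -6
E (Player 1): max(2, -6) = 2
Root (Player 2): min(-6, 2) = -6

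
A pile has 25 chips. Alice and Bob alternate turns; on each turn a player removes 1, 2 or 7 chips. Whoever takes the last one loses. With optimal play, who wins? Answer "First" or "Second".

Second

Mark each pile size as W (mover wins) or L (mover loses):
i:   0  1  2  3  4  5  6  7  8  9 10 11 12 13 14 15 16 17 18 19 20 21 22 23 24 25
     W  L  W  W  L  W  W  L  W  W  L  W  W  L  W  W  L  W  W  L  W  W  L  W  W  L
Position 25 is L, so the second player wins.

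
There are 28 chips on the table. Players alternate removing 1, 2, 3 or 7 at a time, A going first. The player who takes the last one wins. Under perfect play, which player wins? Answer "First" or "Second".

Mark each pile size as W (mover wins) or L (mover loses):
i:   0  1  2  3  4  5  6  7  8  9 10 11 12 13 14 15 16 17 18 19 20 21 22 23 24 25 26 27 28
     L  W  W  W  L  W  W  W  L  W  W  W  L  W  W  W  L  W  W  W  L  W  W  W  L  W  W  W  L
Position 28 is L, so the second player wins.

Second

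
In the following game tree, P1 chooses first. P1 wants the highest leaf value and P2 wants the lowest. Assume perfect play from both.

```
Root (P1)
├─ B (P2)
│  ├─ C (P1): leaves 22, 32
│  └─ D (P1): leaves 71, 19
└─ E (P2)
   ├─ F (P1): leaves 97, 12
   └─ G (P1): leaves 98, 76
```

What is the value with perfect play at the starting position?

97

C (P1): max(22, 32) = 32
D (P1): max(71, 19) = 71
B (P2): min(32, 71) = 32
F (P1): max(97, 12) = 97
G (P1): max(98, 76) = 98
E (P2): min(97, 98) = 97
Root (P1): max(32, 97) = 97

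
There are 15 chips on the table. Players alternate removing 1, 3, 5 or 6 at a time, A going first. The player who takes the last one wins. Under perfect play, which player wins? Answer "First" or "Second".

Compute winning (W) and losing (L) positions by backward induction:
i:   0  1  2  3  4  5  6  7  8  9 10 11 12 13 14 15
     L  W  L  W  L  W  W  W  W  W  W  L  W  L  W  L
Position 15 is L, so the second player wins.

Second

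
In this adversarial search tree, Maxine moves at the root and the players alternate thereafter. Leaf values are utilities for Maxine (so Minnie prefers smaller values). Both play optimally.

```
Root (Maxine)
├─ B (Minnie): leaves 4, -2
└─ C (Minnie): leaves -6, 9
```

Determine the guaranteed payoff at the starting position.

B (Minnie): min(4, -2) = -2
C (Minnie): min(-6, 9) = -6
Root (Maxine): max(-2, -6) = -2

-2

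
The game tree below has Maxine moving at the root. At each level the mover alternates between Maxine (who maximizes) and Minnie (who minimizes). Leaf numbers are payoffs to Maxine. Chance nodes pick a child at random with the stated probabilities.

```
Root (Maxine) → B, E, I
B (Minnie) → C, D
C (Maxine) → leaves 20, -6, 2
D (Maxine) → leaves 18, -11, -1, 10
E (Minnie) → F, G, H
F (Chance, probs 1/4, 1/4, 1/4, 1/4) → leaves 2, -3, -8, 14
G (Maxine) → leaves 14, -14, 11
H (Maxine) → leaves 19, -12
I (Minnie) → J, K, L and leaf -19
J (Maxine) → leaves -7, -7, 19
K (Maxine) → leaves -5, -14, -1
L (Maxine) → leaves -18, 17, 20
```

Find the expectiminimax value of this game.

18

C (Maxine): max(20, -6, 2) = 20
D (Maxine): max(18, -11, -1, 10) = 18
B (Minnie): min(20, 18) = 18
F (Chance): 1/4·2 + 1/4·-3 + 1/4·-8 + 1/4·14 = 1.25
G (Maxine): max(14, -14, 11) = 14
H (Maxine): max(19, -12) = 19
E (Minnie): min(1.25, 14, 19) = 1.25
J (Maxine): max(-7, -7, 19) = 19
K (Maxine): max(-5, -14, -1) = -1
L (Maxine): max(-18, 17, 20) = 20
I (Minnie): min(19, -1, 20, -19) = -19
Root (Maxine): max(18, 1.25, -19) = 18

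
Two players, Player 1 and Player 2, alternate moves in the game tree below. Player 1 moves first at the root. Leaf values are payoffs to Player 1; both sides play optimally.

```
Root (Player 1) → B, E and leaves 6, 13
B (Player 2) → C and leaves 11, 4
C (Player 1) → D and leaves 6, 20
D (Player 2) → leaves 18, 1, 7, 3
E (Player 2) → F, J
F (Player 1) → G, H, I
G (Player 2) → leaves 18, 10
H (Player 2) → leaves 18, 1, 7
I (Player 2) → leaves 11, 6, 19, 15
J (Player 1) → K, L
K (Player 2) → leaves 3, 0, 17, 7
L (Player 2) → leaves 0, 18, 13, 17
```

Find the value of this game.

D (Player 2): min(18, 1, 7, 3) = 1
C (Player 1): max(1, 6, 20) = 20
B (Player 2): min(20, 11, 4) = 4
G (Player 2): min(18, 10) = 10
H (Player 2): min(18, 1, 7) = 1
I (Player 2): min(11, 6, 19, 15) = 6
F (Player 1): max(10, 1, 6) = 10
K (Player 2): min(3, 0, 17, 7) = 0
L (Player 2): min(0, 18, 13, 17) = 0
J (Player 1): max(0, 0) = 0
E (Player 2): min(10, 0) = 0
Root (Player 1): max(4, 0, 6, 13) = 13

13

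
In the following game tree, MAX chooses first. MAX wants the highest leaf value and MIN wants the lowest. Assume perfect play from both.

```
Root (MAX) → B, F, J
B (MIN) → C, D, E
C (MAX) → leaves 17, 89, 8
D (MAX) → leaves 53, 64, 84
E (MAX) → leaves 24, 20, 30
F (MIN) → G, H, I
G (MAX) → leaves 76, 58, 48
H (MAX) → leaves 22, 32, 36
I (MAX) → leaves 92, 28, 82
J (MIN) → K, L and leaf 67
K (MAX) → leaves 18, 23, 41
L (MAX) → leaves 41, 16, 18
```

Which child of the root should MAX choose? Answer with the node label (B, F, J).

J

C (MAX): max(17, 89, 8) = 89
D (MAX): max(53, 64, 84) = 84
E (MAX): max(24, 20, 30) = 30
B (MIN): min(89, 84, 30) = 30
G (MAX): max(76, 58, 48) = 76
H (MAX): max(22, 32, 36) = 36
I (MAX): max(92, 28, 82) = 92
F (MIN): min(76, 36, 92) = 36
K (MAX): max(18, 23, 41) = 41
L (MAX): max(41, 16, 18) = 41
J (MIN): min(41, 41, 67) = 41
Root (MAX): max(30, 36, 41) = 41
MAX picks the child with the highest value: J (value 41).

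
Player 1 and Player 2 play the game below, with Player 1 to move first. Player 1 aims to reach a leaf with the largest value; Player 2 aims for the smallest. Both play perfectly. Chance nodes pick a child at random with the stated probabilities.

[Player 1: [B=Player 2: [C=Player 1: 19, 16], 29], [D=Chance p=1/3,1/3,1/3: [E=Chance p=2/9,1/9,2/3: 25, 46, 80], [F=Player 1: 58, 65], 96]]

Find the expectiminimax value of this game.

75

C (Player 1): max(19, 16) = 19
B (Player 2): min(19, 29) = 19
E (Chance): 2/9·25 + 1/9·46 + 2/3·80 = 64
F (Player 1): max(58, 65) = 65
D (Chance): 1/3·64 + 1/3·65 + 1/3·96 = 75
Root (Player 1): max(19, 75) = 75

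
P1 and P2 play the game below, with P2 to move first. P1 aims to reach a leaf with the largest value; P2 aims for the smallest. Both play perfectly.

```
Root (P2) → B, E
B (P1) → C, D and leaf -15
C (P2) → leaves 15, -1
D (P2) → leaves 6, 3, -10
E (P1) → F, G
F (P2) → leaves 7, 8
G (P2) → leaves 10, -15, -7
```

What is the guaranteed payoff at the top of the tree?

-1

C (P2): min(15, -1) = -1
D (P2): min(6, 3, -10) = -10
B (P1): max(-1, -10, -15) = -1
F (P2): min(7, 8) = 7
G (P2): min(10, -15, -7) = -15
E (P1): max(7, -15) = 7
Root (P2): min(-1, 7) = -1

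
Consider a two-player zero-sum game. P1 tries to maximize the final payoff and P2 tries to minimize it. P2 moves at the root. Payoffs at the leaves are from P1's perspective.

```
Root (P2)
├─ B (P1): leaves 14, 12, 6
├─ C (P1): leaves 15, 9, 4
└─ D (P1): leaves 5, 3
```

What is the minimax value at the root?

5

B (P1): max(14, 12, 6) = 14
C (P1): max(15, 9, 4) = 15
D (P1): max(5, 3) = 5
Root (P2): min(14, 15, 5) = 5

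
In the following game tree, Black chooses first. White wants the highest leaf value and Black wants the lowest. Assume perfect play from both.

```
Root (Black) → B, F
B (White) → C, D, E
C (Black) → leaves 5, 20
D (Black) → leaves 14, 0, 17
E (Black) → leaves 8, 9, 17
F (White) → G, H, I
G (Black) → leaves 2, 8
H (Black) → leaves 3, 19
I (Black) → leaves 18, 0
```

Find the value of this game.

3

C (Black): min(5, 20) = 5
D (Black): min(14, 0, 17) = 0
E (Black): min(8, 9, 17) = 8
B (White): max(5, 0, 8) = 8
G (Black): min(2, 8) = 2
H (Black): min(3, 19) = 3
I (Black): min(18, 0) = 0
F (White): max(2, 3, 0) = 3
Root (Black): min(8, 3) = 3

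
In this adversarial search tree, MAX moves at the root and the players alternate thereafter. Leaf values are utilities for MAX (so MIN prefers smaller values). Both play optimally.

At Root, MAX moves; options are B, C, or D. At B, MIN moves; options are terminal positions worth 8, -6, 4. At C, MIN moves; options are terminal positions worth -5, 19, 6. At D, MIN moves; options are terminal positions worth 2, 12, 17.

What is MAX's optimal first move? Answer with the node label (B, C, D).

D

B (MIN): min(8, -6, 4) = -6
C (MIN): min(-5, 19, 6) = -5
D (MIN): min(2, 12, 17) = 2
Root (MAX): max(-6, -5, 2) = 2
MAX picks the child with the highest value: D (value 2).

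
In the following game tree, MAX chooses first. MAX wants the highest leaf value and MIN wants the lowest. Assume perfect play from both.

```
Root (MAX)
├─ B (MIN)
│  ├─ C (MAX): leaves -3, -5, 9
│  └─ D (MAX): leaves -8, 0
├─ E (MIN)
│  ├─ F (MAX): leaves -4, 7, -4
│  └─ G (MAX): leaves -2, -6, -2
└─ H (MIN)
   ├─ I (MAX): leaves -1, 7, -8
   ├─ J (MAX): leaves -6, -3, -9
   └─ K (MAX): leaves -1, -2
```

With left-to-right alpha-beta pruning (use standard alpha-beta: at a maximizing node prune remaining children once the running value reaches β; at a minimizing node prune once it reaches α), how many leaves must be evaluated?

17

C [α=-∞,β=+∞]: v=9
D [α=-∞,β=9]: v=0
B [α=-∞,β=+∞]: v=0
F [α=0,β=+∞]: v=7
G [α=0,β=7]: v=-2
E [α=0,β=+∞]: v=-2
I [α=0,β=+∞]: v=7
J [α=0,β=7]: v=-3
H [α=0,β=+∞]: v=-3 after child 2 ≤ α → α-cutoff, skip 1
Root [α=-∞,β=+∞]: v=0
Leaves evaluated: 17 of 19.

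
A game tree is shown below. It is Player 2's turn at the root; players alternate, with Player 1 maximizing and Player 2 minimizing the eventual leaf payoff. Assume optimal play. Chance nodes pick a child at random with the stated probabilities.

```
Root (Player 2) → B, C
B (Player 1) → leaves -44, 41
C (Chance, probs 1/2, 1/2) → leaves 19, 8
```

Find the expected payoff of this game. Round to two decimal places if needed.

B (Player 1): max(-44, 41) = 41
C (Chance): 1/2·19 + 1/2·8 = 13.5
Root (Player 2): min(41, 13.5) = 13.5

13.5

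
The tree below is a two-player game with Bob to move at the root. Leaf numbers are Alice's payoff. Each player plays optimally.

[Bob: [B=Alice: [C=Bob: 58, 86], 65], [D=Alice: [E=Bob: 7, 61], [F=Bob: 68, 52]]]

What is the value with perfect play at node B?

65

C: min(58, 86) = 58
B: max(58, 65) = 65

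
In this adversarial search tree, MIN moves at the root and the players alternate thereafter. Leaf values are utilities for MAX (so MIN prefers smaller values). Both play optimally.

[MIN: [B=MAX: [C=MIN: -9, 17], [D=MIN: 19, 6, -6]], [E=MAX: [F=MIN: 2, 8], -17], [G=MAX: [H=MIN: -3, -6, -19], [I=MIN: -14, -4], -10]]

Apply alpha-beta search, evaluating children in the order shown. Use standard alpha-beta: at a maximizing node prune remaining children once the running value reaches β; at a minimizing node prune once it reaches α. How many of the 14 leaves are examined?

C [α=-∞,β=+∞]: v=-9
D [α=-9,β=+∞]: v=-6
B [α=-∞,β=+∞]: v=-6
F [α=-∞,β=-6]: v=2
E [α=-∞,β=-6]: v=2 after child 1 ≥ β → β-cutoff, skip 1
H [α=-∞,β=-6]: v=-19
I [α=-19,β=-6]: v=-14
G [α=-∞,β=-6]: v=-10
Root [α=-∞,β=+∞]: v=-10
Leaves evaluated: 13 of 14.

13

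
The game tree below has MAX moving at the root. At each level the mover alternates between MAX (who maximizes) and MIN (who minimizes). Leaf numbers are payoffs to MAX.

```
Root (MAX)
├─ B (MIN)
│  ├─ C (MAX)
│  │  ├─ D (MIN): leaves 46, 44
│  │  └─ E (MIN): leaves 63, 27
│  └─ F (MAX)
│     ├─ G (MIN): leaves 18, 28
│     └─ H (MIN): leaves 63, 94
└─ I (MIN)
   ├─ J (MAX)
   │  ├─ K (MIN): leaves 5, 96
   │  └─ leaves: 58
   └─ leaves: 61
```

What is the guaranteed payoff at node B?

44

D: min(46, 44) = 44
E: min(63, 27) = 27
C: max(44, 27) = 44
G: min(18, 28) = 18
H: min(63, 94) = 63
F: max(18, 63) = 63
B: min(44, 63) = 44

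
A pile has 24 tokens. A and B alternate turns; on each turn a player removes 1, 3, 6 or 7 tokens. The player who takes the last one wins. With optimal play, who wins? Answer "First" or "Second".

i:   0  1  2  3  4  5  6  7  8  9 10 11 12 13 14 15 16 17 18 19 20 21 22 23 24
     L  W  L  W  L  W  W  W  W  W  W  W  L  W  L  W  L  W  W  W  W  W  W  W  L
Position 24 is L, so the second player wins.

Second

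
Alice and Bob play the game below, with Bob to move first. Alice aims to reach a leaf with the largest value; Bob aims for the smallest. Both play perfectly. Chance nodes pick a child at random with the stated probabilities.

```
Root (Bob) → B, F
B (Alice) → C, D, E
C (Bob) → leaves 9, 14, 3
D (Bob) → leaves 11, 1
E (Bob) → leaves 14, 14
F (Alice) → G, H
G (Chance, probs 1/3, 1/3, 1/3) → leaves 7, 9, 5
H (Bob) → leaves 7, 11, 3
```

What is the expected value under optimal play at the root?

7

C (Bob): min(9, 14, 3) = 3
D (Bob): min(11, 1) = 1
E (Bob): min(14, 14) = 14
B (Alice): max(3, 1, 14) = 14
G (Chance): 1/3·7 + 1/3·9 + 1/3·5 = 7
H (Bob): min(7, 11, 3) = 3
F (Alice): max(7, 3) = 7
Root (Bob): min(14, 7) = 7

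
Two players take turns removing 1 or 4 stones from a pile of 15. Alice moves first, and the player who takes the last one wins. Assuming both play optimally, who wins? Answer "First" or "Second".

Second

Positions where the player to move wins (W) vs loses (L):
i:   0  1  2  3  4  5  6  7  8  9 10 11 12 13 14 15
     L  W  L  W  W  L  W  L  W  W  L  W  L  W  W  L
Position 15 is L, so the second player wins.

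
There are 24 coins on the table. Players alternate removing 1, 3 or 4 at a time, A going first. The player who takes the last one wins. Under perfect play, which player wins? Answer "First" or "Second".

First

i:   0  1  2  3  4  5  6  7  8  9 10 11 12 13 14 15 16 17 18 19 20 21 22 23 24
     L  W  L  W  W  W  W  L  W  L  W  W  W  W  L  W  L  W  W  W  W  L  W  L  W
Position 24 is W, so the first player wins.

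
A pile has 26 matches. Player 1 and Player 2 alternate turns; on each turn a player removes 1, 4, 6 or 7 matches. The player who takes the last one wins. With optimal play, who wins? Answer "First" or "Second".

W/L table (W = player to move can force a win):
i:   0  1  2  3  4  5  6  7  8  9 10 11 12 13 14 15 16 17 18 19 20 21 22 23 24 25 26
     L  W  L  W  W  L  W  W  W  W  L  W  W  L  W  L  W  W  L  W  W  W  W  L  W  W  L
Position 26 is L, so the second player wins.

Second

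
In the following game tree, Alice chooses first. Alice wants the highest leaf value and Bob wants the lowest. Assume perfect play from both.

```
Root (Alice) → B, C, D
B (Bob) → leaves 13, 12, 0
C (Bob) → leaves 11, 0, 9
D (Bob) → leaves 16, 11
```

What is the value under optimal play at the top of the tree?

11

B (Bob): min(13, 12, 0) = 0
C (Bob): min(11, 0, 9) = 0
D (Bob): min(16, 11) = 11
Root (Alice): max(0, 0, 11) = 11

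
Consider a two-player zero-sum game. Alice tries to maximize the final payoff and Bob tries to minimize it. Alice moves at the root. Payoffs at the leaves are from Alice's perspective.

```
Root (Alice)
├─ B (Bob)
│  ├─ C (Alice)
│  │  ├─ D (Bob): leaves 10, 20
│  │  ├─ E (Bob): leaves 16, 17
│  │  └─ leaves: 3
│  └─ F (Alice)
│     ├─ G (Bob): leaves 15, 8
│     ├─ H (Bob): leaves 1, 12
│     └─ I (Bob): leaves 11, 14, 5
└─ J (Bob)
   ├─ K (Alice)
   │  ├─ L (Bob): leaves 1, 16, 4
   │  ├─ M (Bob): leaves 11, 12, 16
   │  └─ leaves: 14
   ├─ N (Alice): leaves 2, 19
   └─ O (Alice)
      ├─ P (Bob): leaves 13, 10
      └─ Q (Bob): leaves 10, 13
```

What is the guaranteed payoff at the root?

10

D (Bob): min(10, 20) = 10
E (Bob): min(16, 17) = 16
C (Alice): max(10, 16, 3) = 16
G (Bob): min(15, 8) = 8
H (Bob): min(1, 12) = 1
I (Bob): min(11, 14, 5) = 5
F (Alice): max(8, 1, 5) = 8
B (Bob): min(16, 8) = 8
L (Bob): min(1, 16, 4) = 1
M (Bob): min(11, 12, 16) = 11
K (Alice): max(1, 11, 14) = 14
N (Alice): max(2, 19) = 19
P (Bob): min(13, 10) = 10
Q (Bob): min(10, 13) = 10
O (Alice): max(10, 10) = 10
J (Bob): min(14, 19, 10) = 10
Root (Alice): max(8, 10) = 10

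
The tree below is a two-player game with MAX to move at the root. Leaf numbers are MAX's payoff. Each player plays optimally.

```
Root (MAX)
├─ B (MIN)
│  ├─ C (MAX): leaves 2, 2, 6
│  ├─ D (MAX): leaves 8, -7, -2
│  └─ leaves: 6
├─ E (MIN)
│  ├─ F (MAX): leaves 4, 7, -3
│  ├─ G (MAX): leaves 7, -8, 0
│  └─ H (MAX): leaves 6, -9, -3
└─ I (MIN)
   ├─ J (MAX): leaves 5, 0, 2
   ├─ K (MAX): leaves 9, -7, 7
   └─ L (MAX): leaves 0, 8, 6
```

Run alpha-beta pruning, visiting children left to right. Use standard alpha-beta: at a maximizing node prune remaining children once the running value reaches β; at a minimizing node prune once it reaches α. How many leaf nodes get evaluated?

C [α=-∞,β=+∞]: v=6
D [α=-∞,β=6]: v=8 after child 1 ≥ β → β-cutoff, skip 2
B [α=-∞,β=+∞]: v=6
F [α=6,β=+∞]: v=7
G [α=6,β=7]: v=7 after child 1 ≥ β → β-cutoff, skip 2
H [α=6,β=7]: v=6
E [α=6,β=+∞]: v=6
J [α=6,β=+∞]: v=5
I [α=6,β=+∞]: v=5 after child 1 ≤ α → α-cutoff, skip 2
Root [α=-∞,β=+∞]: v=6
Leaves evaluated: 15 of 25.

15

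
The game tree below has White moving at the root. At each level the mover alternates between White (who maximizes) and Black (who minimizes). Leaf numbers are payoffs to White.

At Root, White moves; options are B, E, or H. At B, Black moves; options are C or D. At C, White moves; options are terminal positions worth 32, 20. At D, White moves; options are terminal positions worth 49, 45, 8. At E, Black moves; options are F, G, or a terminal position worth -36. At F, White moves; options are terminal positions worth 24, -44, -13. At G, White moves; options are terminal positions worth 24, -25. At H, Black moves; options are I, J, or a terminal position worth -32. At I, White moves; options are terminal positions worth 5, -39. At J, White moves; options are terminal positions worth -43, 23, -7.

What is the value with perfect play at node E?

-36

F: max(24, -44, -13) = 24
G: max(24, -25) = 24
E: min(24, 24, -36) = -36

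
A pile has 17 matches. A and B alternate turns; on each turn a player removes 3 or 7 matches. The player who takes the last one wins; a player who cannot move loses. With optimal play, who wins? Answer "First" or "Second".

Compute winning (W) and losing (L) positions by backward induction:
i:   0  1  2  3  4  5  6  7  8  9 10 11 12 13 14 15 16 17
     L  L  L  W  W  W  L  W  W  W  L  L  L  W  W  W  L  W
Position 17 is W, so the first player wins.

First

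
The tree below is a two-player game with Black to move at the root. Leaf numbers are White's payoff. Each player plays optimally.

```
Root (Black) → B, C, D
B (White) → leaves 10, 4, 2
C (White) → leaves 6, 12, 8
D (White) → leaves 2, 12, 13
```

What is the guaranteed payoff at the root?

B (White): max(10, 4, 2) = 10
C (White): max(6, 12, 8) = 12
D (White): max(2, 12, 13) = 13
Root (Black): min(10, 12, 13) = 10

10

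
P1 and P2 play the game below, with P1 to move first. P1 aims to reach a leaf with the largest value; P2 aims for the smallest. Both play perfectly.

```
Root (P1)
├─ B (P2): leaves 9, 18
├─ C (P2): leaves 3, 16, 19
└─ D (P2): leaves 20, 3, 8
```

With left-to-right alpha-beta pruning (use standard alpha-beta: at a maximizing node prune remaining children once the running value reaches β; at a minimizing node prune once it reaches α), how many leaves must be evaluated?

5

B [α=-∞,β=+∞]: v=9
C [α=9,β=+∞]: v=3 after child 1 ≤ α → α-cutoff, skip 2
D [α=9,β=+∞]: v=3 after child 2 ≤ α → α-cutoff, skip 1
Root [α=-∞,β=+∞]: v=9
Leaves evaluated: 5 of 8.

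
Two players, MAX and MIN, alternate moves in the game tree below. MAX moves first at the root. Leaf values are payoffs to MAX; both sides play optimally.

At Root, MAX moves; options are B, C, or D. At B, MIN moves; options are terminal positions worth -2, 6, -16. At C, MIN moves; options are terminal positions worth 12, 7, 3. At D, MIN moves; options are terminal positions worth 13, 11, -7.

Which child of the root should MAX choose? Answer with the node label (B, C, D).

B (MIN): min(-2, 6, -16) = -16
C (MIN): min(12, 7, 3) = 3
D (MIN): min(13, 11, -7) = -7
Root (MAX): max(-16, 3, -7) = 3
MAX picks the child with the highest value: C (value 3).

C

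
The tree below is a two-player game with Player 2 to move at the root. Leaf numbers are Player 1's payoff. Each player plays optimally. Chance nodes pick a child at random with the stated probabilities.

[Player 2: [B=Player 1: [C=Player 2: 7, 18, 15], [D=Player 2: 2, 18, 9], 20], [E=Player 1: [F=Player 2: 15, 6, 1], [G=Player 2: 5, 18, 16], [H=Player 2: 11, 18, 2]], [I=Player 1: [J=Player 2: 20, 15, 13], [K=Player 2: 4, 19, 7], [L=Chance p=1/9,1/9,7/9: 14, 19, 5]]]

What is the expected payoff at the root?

5

C (Player 2): min(7, 18, 15) = 7
D (Player 2): min(2, 18, 9) = 2
B (Player 1): max(7, 2, 20) = 20
F (Player 2): min(15, 6, 1) = 1
G (Player 2): min(5, 18, 16) = 5
H (Player 2): min(11, 18, 2) = 2
E (Player 1): max(1, 5, 2) = 5
J (Player 2): min(20, 15, 13) = 13
K (Player 2): min(4, 19, 7) = 4
L (Chance): 1/9·14 + 1/9·19 + 7/9·5 = 7.56
I (Player 1): max(13, 4, 7.56) = 13
Root (Player 2): min(20, 5, 13) = 5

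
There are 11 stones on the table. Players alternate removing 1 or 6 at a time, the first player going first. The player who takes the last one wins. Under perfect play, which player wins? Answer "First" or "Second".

Second

Mark each pile size as W (mover wins) or L (mover loses):
i:   0  1  2  3  4  5  6  7  8  9 10 11
     L  W  L  W  L  W  W  L  W  L  W  L
Position 11 is L, so the second player wins.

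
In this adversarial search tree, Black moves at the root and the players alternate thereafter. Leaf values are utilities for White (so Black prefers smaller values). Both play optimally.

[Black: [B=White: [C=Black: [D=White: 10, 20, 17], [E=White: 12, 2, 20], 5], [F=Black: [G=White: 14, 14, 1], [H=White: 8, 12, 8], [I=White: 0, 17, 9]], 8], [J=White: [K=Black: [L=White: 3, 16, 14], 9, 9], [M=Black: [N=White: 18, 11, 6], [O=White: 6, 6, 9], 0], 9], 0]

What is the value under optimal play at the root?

D (White): max(10, 20, 17) = 20
E (White): max(12, 2, 20) = 20
C (Black): min(20, 20, 5) = 5
G (White): max(14, 14, 1) = 14
H (White): max(8, 12, 8) = 12
I (White): max(0, 17, 9) = 17
F (Black): min(14, 12, 17) = 12
B (White): max(5, 12, 8) = 12
L (White): max(3, 16, 14) = 16
K (Black): min(16, 9, 9) = 9
N (White): max(18, 11, 6) = 18
O (White): max(6, 6, 9) = 9
M (Black): min(18, 9, 0) = 0
J (White): max(9, 0, 9) = 9
Root (Black): min(12, 9, 0) = 0

0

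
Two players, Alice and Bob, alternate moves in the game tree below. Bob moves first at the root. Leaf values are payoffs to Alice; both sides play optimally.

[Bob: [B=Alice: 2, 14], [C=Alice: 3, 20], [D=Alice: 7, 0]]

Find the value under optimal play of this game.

B (Alice): max(2, 14) = 14
C (Alice): max(3, 20) = 20
D (Alice): max(7, 0) = 7
Root (Bob): min(14, 20, 7) = 7

7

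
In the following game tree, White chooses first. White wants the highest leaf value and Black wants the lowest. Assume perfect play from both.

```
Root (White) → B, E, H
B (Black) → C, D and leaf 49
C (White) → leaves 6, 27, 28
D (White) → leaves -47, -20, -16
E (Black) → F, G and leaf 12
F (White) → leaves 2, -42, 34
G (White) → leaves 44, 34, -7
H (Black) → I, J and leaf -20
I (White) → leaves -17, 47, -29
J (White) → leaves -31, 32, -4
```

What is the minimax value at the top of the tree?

C (White): max(6, 27, 28) = 28
D (White): max(-47, -20, -16) = -16
B (Black): min(28, -16, 49) = -16
F (White): max(2, -42, 34) = 34
G (White): max(44, 34, -7) = 44
E (Black): min(34, 44, 12) = 12
I (White): max(-17, 47, -29) = 47
J (White): max(-31, 32, -4) = 32
H (Black): min(47, 32, -20) = -20
Root (White): max(-16, 12, -20) = 12

12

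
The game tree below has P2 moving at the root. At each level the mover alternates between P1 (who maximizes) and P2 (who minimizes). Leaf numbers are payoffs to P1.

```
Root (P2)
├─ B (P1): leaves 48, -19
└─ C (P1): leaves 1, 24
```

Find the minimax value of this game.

B (P1): max(48, -19) = 48
C (P1): max(1, 24) = 24
Root (P2): min(48, 24) = 24

24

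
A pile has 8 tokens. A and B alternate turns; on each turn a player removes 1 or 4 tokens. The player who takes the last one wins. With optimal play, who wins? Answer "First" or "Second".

First

Positions where the player to move wins (W) vs loses (L):
i:   0  1  2  3  4  5  6  7  8
     L  W  L  W  W  L  W  L  W
Position 8 is W, so the first player wins.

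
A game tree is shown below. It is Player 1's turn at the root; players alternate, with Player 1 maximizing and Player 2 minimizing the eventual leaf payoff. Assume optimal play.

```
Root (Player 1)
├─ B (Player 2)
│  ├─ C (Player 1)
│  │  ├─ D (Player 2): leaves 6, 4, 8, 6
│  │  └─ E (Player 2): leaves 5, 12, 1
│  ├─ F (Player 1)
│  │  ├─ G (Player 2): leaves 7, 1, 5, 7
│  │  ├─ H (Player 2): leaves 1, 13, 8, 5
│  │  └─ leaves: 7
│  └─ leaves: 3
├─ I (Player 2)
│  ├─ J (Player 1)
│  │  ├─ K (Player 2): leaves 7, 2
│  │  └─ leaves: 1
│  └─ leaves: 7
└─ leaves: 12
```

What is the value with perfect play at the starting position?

12

D (Player 2): min(6, 4, 8, 6) = 4
E (Player 2): min(5, 12, 1) = 1
C (Player 1): max(4, 1) = 4
G (Player 2): min(7, 1, 5, 7) = 1
H (Player 2): min(1, 13, 8, 5) = 1
F (Player 1): max(1, 1, 7) = 7
B (Player 2): min(4, 7, 3) = 3
K (Player 2): min(7, 2) = 2
J (Player 1): max(2, 1) = 2
I (Player 2): min(2, 7) = 2
Root (Player 1): max(3, 2, 12) = 12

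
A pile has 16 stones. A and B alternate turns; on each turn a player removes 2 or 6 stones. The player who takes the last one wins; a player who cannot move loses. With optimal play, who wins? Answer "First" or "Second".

Second

Mark each pile size as W (mover wins) or L (mover loses):
i:   0  1  2  3  4  5  6  7  8  9 10 11 12 13 14 15 16
     L  L  W  W  L  L  W  W  L  L  W  W  L  L  W  W  L
Position 16 is L, so the second player wins.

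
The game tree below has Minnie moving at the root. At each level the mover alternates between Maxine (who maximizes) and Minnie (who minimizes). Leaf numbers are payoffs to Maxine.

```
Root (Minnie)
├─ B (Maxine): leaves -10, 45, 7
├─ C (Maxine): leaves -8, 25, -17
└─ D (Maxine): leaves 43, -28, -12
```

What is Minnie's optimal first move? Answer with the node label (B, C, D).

C

B (Maxine): max(-10, 45, 7) = 45
C (Maxine): max(-8, 25, -17) = 25
D (Maxine): max(43, -28, -12) = 43
Root (Minnie): min(45, 25, 43) = 25
Minnie picks the child with the lowest value: C (value 25).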